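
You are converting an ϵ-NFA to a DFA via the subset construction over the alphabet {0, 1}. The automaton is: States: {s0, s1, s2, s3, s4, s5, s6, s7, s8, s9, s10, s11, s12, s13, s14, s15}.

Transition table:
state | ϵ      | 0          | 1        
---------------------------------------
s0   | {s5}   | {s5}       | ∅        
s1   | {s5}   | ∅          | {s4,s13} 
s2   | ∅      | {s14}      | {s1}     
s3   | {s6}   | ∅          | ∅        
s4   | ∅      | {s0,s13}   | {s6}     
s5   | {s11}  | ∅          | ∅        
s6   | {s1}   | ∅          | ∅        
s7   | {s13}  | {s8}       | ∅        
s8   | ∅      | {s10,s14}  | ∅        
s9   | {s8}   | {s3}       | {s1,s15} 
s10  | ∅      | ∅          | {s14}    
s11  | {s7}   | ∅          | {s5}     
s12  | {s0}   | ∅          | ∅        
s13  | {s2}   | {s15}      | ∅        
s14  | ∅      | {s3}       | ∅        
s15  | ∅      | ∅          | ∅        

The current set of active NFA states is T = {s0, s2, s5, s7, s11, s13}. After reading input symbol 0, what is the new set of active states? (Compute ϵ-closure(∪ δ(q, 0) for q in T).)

{s2, s5, s7, s8, s11, s13, s14, s15}

s0 on 0 → {s5}.
s2 on 0 → {s14}.
s7 on 0 → {s8}.
s13 on 0 → {s15}.
No 0-transition from s5, s11.
Union after reading 0: {s5, s8, s14, s15}.
Now take the ϵ-closure:
From s5 via ϵ: add s11.
From s11 via ϵ: add s7.
From s7 via ϵ: add s13.
From s13 via ϵ: add s2.
No new states can be added; the closed set is {s2, s5, s7, s8, s11, s13, s14, s15}.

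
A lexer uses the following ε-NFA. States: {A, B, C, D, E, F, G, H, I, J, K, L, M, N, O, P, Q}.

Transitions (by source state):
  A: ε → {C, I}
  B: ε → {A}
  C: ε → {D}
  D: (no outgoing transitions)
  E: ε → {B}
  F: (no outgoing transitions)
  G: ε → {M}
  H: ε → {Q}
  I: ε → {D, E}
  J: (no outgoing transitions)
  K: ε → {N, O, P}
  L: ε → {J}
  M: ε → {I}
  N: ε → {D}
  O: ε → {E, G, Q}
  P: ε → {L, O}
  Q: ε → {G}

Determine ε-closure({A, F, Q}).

Start with {A, F, Q}.
From A via ε: add C, I.
From Q via ε: add G.
From C via ε: add D.
From G via ε: add M.
From I via ε: add E.
From E via ε: add B.
No new states can be added; the closed set is {A, B, C, D, E, F, G, I, M, Q}.

{A, B, C, D, E, F, G, I, M, Q}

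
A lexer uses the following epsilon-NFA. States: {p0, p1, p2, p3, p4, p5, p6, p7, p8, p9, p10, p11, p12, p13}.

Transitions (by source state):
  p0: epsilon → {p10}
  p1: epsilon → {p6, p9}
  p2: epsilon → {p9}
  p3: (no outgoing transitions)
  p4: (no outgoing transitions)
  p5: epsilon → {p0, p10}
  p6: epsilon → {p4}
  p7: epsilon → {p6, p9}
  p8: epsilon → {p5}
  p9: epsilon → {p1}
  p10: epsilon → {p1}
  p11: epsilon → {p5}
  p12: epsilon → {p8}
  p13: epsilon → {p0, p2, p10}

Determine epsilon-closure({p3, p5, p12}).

{p0, p1, p3, p4, p5, p6, p8, p9, p10, p12}

Start with {p3, p5, p12}.
From p5 via epsilon: add p0, p10.
From p12 via epsilon: add p8.
From p10 via epsilon: add p1.
From p1 via epsilon: add p6, p9.
From p6 via epsilon: add p4.
No new states can be added; the closed set is {p0, p1, p3, p4, p5, p6, p8, p9, p10, p12}.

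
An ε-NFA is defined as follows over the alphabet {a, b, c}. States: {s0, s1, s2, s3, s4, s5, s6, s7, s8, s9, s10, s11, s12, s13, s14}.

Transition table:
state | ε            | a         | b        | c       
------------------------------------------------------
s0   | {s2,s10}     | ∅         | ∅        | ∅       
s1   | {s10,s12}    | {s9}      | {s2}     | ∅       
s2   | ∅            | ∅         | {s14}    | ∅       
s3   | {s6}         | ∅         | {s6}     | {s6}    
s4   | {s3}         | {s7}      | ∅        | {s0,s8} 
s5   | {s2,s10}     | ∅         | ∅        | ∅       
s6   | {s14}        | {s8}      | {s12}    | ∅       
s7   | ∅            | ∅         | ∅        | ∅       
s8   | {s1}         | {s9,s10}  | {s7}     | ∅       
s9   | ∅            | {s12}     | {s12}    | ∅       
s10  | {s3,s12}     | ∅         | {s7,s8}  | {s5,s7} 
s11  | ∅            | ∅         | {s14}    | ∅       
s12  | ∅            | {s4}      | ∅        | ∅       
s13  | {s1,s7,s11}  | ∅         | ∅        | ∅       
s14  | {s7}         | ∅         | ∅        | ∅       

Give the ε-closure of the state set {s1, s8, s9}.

{s1, s3, s6, s7, s8, s9, s10, s12, s14}

Start with {s1, s8, s9}.
From s1 via ε: add s10, s12.
From s10 via ε: add s3.
From s3 via ε: add s6.
From s6 via ε: add s14.
From s14 via ε: add s7.
No new states can be added; the closed set is {s1, s3, s6, s7, s8, s9, s10, s12, s14}.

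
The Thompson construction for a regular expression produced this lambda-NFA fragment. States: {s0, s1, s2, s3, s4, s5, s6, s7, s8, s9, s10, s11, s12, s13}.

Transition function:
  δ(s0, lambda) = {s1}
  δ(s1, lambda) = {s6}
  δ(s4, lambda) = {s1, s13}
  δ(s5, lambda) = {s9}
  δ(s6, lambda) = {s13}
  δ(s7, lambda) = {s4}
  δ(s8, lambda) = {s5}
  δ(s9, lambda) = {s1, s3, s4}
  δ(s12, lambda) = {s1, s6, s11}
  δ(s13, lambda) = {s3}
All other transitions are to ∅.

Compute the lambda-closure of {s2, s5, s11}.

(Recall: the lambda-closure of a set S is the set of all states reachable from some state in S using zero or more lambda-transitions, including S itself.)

{s1, s2, s3, s4, s5, s6, s9, s11, s13}

Start with {s2, s5, s11}.
From s5 via lambda: add s9.
From s9 via lambda: add s1, s3, s4.
From s1 via lambda: add s6.
From s4 via lambda: add s13.
No new states can be added; the closed set is {s1, s2, s3, s4, s5, s6, s9, s11, s13}.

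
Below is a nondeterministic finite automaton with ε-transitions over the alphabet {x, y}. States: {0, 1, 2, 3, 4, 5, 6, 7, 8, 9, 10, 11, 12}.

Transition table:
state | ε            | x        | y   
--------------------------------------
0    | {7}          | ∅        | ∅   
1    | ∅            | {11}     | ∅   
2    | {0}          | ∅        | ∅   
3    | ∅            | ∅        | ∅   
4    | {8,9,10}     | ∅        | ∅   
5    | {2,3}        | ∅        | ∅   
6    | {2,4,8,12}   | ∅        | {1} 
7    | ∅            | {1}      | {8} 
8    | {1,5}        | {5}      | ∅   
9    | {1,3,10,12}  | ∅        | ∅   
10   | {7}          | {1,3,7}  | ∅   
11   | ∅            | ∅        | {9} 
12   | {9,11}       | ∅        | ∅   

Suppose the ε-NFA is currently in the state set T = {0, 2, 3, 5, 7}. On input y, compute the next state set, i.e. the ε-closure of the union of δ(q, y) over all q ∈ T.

{0, 1, 2, 3, 5, 7, 8}

7 on y → {8}.
No y-transition from 0, 2, 3, 5.
Union after reading y: {8}.
Now take the ε-closure:
From 8 via ε: add 1, 5.
From 5 via ε: add 2, 3.
From 2 via ε: add 0.
From 0 via ε: add 7.
No new states can be added; the closed set is {0, 1, 2, 3, 5, 7, 8}.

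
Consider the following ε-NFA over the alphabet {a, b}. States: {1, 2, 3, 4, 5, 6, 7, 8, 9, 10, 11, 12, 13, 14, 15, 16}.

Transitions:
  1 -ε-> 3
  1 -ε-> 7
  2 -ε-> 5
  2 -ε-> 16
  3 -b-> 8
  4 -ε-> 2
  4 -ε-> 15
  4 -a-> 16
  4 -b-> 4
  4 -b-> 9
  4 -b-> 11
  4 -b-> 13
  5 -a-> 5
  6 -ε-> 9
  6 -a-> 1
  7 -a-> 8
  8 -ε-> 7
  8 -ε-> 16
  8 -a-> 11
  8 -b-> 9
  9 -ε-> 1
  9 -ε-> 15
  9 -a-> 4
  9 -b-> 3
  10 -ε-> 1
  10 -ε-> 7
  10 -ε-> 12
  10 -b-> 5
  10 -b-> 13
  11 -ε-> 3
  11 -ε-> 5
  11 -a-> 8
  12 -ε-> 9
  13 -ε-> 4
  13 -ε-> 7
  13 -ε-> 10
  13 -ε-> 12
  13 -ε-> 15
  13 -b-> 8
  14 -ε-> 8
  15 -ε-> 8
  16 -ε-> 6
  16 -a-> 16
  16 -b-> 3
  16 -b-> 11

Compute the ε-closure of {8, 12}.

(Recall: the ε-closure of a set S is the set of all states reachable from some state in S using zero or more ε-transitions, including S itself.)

Start with {8, 12}.
From 8 via ε: add 7, 16.
From 12 via ε: add 9.
From 9 via ε: add 1, 15.
From 16 via ε: add 6.
From 1 via ε: add 3.
No new states can be added; the closed set is {1, 3, 6, 7, 8, 9, 12, 15, 16}.

{1, 3, 6, 7, 8, 9, 12, 15, 16}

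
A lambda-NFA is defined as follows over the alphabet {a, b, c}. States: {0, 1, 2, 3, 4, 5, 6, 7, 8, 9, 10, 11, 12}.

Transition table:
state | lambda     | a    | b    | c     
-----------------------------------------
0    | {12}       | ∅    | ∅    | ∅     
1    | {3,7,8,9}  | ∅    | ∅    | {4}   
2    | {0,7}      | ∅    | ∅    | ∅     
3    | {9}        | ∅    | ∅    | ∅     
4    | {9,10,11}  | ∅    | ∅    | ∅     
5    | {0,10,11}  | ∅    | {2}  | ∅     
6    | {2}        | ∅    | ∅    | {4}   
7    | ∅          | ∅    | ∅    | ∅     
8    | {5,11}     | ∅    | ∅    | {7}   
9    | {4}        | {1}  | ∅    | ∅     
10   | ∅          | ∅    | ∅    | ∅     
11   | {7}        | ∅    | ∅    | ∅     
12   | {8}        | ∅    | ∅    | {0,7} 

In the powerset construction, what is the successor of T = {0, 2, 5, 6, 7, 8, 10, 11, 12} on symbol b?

5 on b → {2}.
No b-transition from 0, 2, 6, 7, 8, 10, 11, 12.
Union after reading b: {2}.
Now take the lambda-closure:
From 2 via lambda: add 0, 7.
From 0 via lambda: add 12.
From 12 via lambda: add 8.
From 8 via lambda: add 5, 11.
From 5 via lambda: add 10.
No new states can be added; the closed set is {0, 2, 5, 7, 8, 10, 11, 12}.

{0, 2, 5, 7, 8, 10, 11, 12}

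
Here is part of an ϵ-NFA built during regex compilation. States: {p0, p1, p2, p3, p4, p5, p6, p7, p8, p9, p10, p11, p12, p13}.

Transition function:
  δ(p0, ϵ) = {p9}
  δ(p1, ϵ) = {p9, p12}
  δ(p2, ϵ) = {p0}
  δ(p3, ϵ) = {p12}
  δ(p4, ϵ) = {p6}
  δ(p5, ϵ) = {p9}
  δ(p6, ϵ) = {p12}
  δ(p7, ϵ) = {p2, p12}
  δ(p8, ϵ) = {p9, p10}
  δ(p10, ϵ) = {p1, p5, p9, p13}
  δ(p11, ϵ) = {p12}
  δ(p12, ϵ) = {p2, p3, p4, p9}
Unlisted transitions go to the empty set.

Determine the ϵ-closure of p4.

{p0, p2, p3, p4, p6, p9, p12}

Start with {p4}.
From p4 via ϵ: add p6.
From p6 via ϵ: add p12.
From p12 via ϵ: add p2, p3, p9.
From p2 via ϵ: add p0.
No new states can be added; the closed set is {p0, p2, p3, p4, p6, p9, p12}.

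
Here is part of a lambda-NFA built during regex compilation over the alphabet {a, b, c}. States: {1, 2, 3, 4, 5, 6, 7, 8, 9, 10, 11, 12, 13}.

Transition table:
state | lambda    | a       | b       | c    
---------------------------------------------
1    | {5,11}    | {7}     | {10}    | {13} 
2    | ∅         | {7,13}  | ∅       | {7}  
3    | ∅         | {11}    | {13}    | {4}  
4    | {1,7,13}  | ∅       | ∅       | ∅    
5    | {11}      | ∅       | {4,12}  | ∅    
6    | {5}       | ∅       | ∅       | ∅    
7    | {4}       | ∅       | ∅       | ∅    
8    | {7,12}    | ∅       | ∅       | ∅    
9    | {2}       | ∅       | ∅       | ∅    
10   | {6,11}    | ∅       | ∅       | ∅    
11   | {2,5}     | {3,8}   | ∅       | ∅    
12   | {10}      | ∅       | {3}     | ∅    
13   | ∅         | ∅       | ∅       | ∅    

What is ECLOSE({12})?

Start with {12}.
From 12 via lambda: add 10.
From 10 via lambda: add 6, 11.
From 6 via lambda: add 5.
From 11 via lambda: add 2.
No new states can be added; the closed set is {2, 5, 6, 10, 11, 12}.

{2, 5, 6, 10, 11, 12}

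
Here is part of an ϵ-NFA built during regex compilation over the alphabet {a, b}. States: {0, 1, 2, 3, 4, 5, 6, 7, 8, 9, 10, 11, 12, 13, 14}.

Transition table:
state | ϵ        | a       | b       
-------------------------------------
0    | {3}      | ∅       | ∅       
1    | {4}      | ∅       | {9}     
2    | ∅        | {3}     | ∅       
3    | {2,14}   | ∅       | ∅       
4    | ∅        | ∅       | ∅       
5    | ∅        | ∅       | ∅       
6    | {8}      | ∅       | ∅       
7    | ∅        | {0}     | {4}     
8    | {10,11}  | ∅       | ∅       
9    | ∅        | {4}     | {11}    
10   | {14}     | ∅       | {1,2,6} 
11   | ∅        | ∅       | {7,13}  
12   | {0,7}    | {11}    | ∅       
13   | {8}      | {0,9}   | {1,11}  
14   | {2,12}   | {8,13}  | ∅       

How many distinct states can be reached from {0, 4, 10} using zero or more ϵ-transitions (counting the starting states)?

8

Start with {0, 4, 10}.
From 0 via ϵ: add 3.
From 10 via ϵ: add 14.
From 3 via ϵ: add 2.
From 14 via ϵ: add 12.
From 12 via ϵ: add 7.
ϵ-closure = {0, 2, 3, 4, 7, 10, 12, 14}, which has 8 states.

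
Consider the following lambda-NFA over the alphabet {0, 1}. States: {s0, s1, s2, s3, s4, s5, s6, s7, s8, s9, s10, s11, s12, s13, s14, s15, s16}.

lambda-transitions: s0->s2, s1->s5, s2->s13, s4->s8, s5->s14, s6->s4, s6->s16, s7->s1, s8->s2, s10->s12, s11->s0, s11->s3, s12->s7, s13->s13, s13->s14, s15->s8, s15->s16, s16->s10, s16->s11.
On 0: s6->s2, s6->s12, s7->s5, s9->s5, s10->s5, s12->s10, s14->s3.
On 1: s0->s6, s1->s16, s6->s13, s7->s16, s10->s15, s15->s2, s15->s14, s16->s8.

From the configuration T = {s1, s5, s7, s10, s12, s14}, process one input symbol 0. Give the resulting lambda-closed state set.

s7 on 0 → {s5}.
s10 on 0 → {s5}.
s12 on 0 → {s10}.
s14 on 0 → {s3}.
No 0-transition from s1, s5.
Union after reading 0: {s3, s5, s10}.
Now take the lambda-closure:
From s5 via lambda: add s14.
From s10 via lambda: add s12.
From s12 via lambda: add s7.
From s7 via lambda: add s1.
No new states can be added; the closed set is {s1, s3, s5, s7, s10, s12, s14}.

{s1, s3, s5, s7, s10, s12, s14}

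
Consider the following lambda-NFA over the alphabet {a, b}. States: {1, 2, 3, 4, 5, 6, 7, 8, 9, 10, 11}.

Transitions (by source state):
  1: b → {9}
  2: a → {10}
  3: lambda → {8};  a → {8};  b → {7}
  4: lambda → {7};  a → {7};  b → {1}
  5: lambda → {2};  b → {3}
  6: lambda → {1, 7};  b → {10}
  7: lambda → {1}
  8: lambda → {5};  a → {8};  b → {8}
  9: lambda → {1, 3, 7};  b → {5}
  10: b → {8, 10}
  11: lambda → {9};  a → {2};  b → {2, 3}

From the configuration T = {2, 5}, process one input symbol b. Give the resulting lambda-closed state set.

5 on b → {3}.
No b-transition from 2.
Union after reading b: {3}.
Now take the lambda-closure:
From 3 via lambda: add 8.
From 8 via lambda: add 5.
From 5 via lambda: add 2.
No new states can be added; the closed set is {2, 3, 5, 8}.

{2, 3, 5, 8}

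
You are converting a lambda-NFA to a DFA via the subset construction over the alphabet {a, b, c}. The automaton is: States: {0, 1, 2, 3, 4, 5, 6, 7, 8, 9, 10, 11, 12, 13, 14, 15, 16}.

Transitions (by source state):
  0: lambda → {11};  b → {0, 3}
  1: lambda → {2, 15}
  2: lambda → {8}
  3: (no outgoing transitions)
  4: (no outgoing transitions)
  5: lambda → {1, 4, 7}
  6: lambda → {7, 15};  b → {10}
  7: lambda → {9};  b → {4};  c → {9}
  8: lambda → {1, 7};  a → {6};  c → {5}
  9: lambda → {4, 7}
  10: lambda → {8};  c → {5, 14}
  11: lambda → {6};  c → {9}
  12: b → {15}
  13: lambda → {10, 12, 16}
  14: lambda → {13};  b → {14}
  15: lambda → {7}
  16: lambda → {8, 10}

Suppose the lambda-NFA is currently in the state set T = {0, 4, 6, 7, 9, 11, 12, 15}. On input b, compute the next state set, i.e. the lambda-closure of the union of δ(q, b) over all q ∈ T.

{0, 1, 2, 3, 4, 6, 7, 8, 9, 10, 11, 15}

0 on b → {0, 3}.
6 on b → {10}.
7 on b → {4}.
12 on b → {15}.
No b-transition from 4, 9, 11, 15.
Union after reading b: {0, 3, 4, 10, 15}.
Now take the lambda-closure:
From 0 via lambda: add 11.
From 10 via lambda: add 8.
From 15 via lambda: add 7.
From 7 via lambda: add 9.
From 8 via lambda: add 1.
From 11 via lambda: add 6.
From 1 via lambda: add 2.
No new states can be added; the closed set is {0, 1, 2, 3, 4, 6, 7, 8, 9, 10, 11, 15}.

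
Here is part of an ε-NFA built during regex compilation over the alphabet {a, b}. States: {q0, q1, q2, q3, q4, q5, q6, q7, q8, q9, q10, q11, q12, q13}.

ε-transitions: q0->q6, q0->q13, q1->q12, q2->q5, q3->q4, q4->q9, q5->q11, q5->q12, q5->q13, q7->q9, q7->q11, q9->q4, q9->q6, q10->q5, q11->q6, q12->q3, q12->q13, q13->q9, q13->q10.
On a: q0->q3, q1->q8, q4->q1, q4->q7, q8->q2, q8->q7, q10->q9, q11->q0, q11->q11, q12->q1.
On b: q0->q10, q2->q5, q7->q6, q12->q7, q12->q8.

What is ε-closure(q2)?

{q2, q3, q4, q5, q6, q9, q10, q11, q12, q13}

Start with {q2}.
From q2 via ε: add q5.
From q5 via ε: add q11, q12, q13.
From q11 via ε: add q6.
From q12 via ε: add q3.
From q13 via ε: add q9, q10.
From q3 via ε: add q4.
No new states can be added; the closed set is {q2, q3, q4, q5, q6, q9, q10, q11, q12, q13}.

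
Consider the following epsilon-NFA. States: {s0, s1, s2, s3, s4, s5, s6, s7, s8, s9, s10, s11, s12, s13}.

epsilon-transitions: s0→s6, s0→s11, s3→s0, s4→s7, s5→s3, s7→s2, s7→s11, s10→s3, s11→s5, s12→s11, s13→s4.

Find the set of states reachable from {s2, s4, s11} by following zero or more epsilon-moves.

{s0, s2, s3, s4, s5, s6, s7, s11}

Start with {s2, s4, s11}.
From s4 via epsilon: add s7.
From s11 via epsilon: add s5.
From s5 via epsilon: add s3.
From s3 via epsilon: add s0.
From s0 via epsilon: add s6.
No new states can be added; the closed set is {s0, s2, s3, s4, s5, s6, s7, s11}.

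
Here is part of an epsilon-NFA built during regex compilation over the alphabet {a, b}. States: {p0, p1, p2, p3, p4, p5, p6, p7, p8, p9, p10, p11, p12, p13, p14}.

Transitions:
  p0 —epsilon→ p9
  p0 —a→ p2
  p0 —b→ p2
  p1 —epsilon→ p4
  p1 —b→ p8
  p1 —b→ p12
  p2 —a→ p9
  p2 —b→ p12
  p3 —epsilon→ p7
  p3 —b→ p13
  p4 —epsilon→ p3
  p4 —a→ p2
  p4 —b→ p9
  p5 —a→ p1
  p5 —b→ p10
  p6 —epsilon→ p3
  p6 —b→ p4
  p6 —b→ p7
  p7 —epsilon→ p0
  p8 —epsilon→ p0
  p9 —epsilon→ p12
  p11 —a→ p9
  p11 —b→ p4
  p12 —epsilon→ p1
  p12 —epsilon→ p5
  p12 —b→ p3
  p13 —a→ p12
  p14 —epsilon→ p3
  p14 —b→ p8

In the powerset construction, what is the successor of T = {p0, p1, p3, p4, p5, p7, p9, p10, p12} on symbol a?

{p0, p1, p2, p3, p4, p5, p7, p9, p12}

p0 on a → {p2}.
p4 on a → {p2}.
p5 on a → {p1}.
No a-transition from p1, p3, p7, p9, p10, p12.
Union after reading a: {p1, p2}.
Now take the epsilon-closure:
From p1 via epsilon: add p4.
From p4 via epsilon: add p3.
From p3 via epsilon: add p7.
From p7 via epsilon: add p0.
From p0 via epsilon: add p9.
From p9 via epsilon: add p12.
From p12 via epsilon: add p5.
No new states can be added; the closed set is {p0, p1, p2, p3, p4, p5, p7, p9, p12}.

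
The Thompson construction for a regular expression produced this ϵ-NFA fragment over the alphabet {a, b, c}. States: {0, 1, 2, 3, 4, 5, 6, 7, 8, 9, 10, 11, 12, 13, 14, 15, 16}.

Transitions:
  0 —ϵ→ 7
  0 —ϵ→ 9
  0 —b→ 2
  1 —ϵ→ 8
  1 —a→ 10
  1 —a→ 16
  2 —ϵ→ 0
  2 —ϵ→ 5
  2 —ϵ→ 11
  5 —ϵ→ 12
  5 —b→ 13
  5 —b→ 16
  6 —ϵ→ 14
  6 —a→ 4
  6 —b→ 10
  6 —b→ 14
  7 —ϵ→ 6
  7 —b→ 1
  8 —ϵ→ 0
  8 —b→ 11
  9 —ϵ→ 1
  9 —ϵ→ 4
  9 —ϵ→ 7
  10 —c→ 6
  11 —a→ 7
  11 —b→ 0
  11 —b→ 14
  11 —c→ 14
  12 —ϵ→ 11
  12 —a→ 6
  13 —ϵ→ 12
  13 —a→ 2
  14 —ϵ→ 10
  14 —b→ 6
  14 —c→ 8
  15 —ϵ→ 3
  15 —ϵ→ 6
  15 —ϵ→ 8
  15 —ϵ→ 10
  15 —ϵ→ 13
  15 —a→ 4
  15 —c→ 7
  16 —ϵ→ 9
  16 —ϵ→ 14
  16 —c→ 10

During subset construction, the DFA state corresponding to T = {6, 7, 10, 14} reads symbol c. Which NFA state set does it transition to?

{0, 1, 4, 6, 7, 8, 9, 10, 14}

10 on c → {6}.
14 on c → {8}.
No c-transition from 6, 7.
Union after reading c: {6, 8}.
Now take the ϵ-closure:
From 6 via ϵ: add 14.
From 8 via ϵ: add 0.
From 0 via ϵ: add 7, 9.
From 14 via ϵ: add 10.
From 9 via ϵ: add 1, 4.
No new states can be added; the closed set is {0, 1, 4, 6, 7, 8, 9, 10, 14}.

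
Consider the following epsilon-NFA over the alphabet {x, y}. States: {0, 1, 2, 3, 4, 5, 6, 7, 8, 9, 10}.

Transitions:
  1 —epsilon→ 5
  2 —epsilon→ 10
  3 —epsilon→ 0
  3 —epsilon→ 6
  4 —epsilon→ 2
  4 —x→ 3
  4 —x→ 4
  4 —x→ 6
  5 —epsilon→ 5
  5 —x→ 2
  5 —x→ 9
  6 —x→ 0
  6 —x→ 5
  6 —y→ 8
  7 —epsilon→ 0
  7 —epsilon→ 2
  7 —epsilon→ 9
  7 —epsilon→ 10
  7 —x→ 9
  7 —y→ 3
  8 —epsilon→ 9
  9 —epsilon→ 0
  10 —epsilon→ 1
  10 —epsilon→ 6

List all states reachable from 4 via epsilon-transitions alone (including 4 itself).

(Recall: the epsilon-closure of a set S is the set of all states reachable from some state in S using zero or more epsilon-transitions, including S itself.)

{1, 2, 4, 5, 6, 10}

Start with {4}.
From 4 via epsilon: add 2.
From 2 via epsilon: add 10.
From 10 via epsilon: add 1, 6.
From 1 via epsilon: add 5.
No new states can be added; the closed set is {1, 2, 4, 5, 6, 10}.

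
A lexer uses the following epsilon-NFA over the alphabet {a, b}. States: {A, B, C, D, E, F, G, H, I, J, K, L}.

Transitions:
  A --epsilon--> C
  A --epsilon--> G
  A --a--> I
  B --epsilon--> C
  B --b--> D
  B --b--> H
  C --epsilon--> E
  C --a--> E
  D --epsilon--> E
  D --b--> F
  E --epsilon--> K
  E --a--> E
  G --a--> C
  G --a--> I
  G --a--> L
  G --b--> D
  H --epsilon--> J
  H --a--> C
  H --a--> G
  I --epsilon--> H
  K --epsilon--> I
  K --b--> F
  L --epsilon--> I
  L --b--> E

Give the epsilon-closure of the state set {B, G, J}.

Start with {B, G, J}.
From B via epsilon: add C.
From C via epsilon: add E.
From E via epsilon: add K.
From K via epsilon: add I.
From I via epsilon: add H.
No new states can be added; the closed set is {B, C, E, G, H, I, J, K}.

{B, C, E, G, H, I, J, K}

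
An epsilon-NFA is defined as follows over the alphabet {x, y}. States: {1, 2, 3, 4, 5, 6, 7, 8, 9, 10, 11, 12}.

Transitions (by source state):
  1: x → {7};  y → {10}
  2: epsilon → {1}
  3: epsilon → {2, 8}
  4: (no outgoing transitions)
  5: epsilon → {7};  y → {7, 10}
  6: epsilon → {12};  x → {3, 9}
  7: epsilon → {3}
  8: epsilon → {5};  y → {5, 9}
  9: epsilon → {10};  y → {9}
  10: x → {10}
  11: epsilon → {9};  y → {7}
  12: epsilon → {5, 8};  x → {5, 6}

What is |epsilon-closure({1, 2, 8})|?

Start with {1, 2, 8}.
From 8 via epsilon: add 5.
From 5 via epsilon: add 7.
From 7 via epsilon: add 3.
epsilon-closure = {1, 2, 3, 5, 7, 8}, which has 6 states.

6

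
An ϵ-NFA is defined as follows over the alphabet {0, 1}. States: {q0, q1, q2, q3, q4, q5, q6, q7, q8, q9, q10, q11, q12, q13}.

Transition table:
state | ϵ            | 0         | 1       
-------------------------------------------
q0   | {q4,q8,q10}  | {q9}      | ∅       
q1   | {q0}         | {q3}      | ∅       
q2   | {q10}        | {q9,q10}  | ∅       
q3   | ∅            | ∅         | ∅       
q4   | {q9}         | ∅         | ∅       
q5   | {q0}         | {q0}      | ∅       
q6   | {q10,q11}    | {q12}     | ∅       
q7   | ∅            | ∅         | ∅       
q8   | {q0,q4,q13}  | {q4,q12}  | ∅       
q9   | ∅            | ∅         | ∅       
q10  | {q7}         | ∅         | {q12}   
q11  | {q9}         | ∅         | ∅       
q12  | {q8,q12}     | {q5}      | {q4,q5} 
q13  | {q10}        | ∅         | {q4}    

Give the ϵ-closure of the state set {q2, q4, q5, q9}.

Start with {q2, q4, q5, q9}.
From q2 via ϵ: add q10.
From q5 via ϵ: add q0.
From q0 via ϵ: add q8.
From q10 via ϵ: add q7.
From q8 via ϵ: add q13.
No new states can be added; the closed set is {q0, q2, q4, q5, q7, q8, q9, q10, q13}.

{q0, q2, q4, q5, q7, q8, q9, q10, q13}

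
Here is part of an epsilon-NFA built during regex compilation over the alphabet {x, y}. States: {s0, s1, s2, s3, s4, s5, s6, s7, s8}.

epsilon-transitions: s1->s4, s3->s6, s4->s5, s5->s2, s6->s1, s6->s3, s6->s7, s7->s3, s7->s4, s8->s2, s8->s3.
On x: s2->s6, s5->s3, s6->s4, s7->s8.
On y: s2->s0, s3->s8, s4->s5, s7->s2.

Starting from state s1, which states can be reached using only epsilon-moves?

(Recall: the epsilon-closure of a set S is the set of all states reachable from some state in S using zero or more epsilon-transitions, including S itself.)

Start with {s1}.
From s1 via epsilon: add s4.
From s4 via epsilon: add s5.
From s5 via epsilon: add s2.
No new states can be added; the closed set is {s1, s2, s4, s5}.

{s1, s2, s4, s5}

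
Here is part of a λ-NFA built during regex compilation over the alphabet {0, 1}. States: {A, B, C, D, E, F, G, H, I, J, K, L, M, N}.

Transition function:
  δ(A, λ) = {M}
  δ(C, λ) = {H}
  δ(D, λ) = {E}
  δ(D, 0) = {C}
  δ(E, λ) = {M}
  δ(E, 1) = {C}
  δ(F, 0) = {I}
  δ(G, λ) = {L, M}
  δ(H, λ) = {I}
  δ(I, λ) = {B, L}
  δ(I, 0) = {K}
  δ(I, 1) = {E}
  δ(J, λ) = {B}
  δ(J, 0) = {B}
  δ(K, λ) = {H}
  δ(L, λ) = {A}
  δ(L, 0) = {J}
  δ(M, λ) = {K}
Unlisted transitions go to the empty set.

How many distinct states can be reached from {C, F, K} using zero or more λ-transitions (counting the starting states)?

9

Start with {C, F, K}.
From C via λ: add H.
From H via λ: add I.
From I via λ: add B, L.
From L via λ: add A.
From A via λ: add M.
λ-closure = {A, B, C, F, H, I, K, L, M}, which has 9 states.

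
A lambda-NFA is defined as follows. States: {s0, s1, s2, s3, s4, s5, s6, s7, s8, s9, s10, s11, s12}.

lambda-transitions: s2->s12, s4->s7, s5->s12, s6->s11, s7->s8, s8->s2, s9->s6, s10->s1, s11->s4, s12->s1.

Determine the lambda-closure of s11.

Start with {s11}.
From s11 via lambda: add s4.
From s4 via lambda: add s7.
From s7 via lambda: add s8.
From s8 via lambda: add s2.
From s2 via lambda: add s12.
From s12 via lambda: add s1.
No new states can be added; the closed set is {s1, s2, s4, s7, s8, s11, s12}.

{s1, s2, s4, s7, s8, s11, s12}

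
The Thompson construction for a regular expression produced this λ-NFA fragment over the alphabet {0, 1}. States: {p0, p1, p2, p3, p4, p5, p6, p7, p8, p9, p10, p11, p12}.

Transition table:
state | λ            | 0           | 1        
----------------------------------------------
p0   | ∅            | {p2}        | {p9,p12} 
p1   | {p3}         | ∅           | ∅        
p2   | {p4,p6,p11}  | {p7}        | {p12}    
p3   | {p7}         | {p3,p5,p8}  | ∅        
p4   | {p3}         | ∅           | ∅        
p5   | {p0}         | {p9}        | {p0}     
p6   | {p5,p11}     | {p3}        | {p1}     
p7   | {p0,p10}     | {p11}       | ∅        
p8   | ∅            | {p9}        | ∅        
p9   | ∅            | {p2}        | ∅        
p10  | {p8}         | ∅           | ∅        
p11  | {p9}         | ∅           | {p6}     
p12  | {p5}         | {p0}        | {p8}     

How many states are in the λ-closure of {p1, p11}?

8

Start with {p1, p11}.
From p1 via λ: add p3.
From p11 via λ: add p9.
From p3 via λ: add p7.
From p7 via λ: add p0, p10.
From p10 via λ: add p8.
λ-closure = {p0, p1, p3, p7, p8, p9, p10, p11}, which has 8 states.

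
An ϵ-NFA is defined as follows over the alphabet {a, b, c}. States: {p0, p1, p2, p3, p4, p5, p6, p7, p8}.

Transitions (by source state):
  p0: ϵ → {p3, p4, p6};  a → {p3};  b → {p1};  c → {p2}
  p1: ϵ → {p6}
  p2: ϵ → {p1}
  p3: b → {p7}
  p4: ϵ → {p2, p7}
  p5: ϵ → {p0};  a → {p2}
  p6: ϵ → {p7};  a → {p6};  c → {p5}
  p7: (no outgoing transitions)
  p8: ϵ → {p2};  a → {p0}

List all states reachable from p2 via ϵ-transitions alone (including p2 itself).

Start with {p2}.
From p2 via ϵ: add p1.
From p1 via ϵ: add p6.
From p6 via ϵ: add p7.
No new states can be added; the closed set is {p1, p2, p6, p7}.

{p1, p2, p6, p7}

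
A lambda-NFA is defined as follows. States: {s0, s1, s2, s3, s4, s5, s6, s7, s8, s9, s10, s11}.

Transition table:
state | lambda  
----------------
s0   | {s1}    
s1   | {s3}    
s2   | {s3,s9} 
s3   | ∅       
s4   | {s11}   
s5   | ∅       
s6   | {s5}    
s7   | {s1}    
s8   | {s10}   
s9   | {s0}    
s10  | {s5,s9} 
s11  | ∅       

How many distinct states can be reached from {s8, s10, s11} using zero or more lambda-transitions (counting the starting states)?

Start with {s8, s10, s11}.
From s10 via lambda: add s5, s9.
From s9 via lambda: add s0.
From s0 via lambda: add s1.
From s1 via lambda: add s3.
lambda-closure = {s0, s1, s3, s5, s8, s9, s10, s11}, which has 8 states.

8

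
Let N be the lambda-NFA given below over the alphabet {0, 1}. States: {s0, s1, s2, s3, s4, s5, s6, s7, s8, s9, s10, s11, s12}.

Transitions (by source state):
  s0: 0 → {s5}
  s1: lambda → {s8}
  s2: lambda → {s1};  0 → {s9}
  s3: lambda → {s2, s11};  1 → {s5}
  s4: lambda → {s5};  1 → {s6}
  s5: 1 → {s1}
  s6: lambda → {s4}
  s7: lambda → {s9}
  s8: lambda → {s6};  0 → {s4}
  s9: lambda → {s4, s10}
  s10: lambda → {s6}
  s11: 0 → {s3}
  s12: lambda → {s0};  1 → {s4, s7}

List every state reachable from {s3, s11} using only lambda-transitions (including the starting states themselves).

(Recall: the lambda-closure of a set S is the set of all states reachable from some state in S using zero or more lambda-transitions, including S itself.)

{s1, s2, s3, s4, s5, s6, s8, s11}

Start with {s3, s11}.
From s3 via lambda: add s2.
From s2 via lambda: add s1.
From s1 via lambda: add s8.
From s8 via lambda: add s6.
From s6 via lambda: add s4.
From s4 via lambda: add s5.
No new states can be added; the closed set is {s1, s2, s3, s4, s5, s6, s8, s11}.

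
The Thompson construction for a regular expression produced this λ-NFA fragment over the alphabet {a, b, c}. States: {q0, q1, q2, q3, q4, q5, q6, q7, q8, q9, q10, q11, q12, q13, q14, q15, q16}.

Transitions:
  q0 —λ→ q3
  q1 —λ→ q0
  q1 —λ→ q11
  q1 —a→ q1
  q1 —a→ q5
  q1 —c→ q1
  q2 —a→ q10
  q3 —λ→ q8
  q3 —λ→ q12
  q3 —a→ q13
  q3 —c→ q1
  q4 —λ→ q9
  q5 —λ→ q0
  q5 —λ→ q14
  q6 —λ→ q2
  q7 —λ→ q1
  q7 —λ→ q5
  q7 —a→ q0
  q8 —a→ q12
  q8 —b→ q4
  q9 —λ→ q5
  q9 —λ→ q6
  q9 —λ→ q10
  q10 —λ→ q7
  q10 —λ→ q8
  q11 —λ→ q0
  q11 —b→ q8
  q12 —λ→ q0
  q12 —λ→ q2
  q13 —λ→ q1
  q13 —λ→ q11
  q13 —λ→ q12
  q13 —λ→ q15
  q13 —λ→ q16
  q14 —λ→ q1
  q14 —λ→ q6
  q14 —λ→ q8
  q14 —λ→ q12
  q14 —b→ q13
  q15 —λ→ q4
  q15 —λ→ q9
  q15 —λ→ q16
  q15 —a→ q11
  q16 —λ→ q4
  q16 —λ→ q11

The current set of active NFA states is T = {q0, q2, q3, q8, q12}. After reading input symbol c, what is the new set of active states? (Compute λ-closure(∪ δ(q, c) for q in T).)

{q0, q1, q2, q3, q8, q11, q12}

q3 on c → {q1}.
No c-transition from q0, q2, q8, q12.
Union after reading c: {q1}.
Now take the λ-closure:
From q1 via λ: add q0, q11.
From q0 via λ: add q3.
From q3 via λ: add q8, q12.
From q12 via λ: add q2.
No new states can be added; the closed set is {q0, q1, q2, q3, q8, q11, q12}.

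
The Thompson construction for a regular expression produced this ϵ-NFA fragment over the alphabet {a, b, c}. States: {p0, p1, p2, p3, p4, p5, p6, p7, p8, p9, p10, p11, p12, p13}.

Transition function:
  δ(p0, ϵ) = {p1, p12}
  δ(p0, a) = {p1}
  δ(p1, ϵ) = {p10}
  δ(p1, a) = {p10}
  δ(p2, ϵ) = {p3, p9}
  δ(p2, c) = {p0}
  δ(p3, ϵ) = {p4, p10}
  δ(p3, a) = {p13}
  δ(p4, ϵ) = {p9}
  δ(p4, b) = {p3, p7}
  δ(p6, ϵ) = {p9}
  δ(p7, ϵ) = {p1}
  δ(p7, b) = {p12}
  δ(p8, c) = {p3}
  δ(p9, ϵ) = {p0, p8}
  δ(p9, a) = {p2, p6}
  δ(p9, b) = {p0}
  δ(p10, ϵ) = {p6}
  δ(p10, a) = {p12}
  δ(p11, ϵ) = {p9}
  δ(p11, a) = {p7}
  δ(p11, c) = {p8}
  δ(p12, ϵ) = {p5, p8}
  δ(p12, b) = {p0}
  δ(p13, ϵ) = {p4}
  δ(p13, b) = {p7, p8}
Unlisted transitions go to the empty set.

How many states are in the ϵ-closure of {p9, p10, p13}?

Start with {p9, p10, p13}.
From p9 via ϵ: add p0, p8.
From p10 via ϵ: add p6.
From p13 via ϵ: add p4.
From p0 via ϵ: add p1, p12.
From p12 via ϵ: add p5.
ϵ-closure = {p0, p1, p4, p5, p6, p8, p9, p10, p12, p13}, which has 10 states.

10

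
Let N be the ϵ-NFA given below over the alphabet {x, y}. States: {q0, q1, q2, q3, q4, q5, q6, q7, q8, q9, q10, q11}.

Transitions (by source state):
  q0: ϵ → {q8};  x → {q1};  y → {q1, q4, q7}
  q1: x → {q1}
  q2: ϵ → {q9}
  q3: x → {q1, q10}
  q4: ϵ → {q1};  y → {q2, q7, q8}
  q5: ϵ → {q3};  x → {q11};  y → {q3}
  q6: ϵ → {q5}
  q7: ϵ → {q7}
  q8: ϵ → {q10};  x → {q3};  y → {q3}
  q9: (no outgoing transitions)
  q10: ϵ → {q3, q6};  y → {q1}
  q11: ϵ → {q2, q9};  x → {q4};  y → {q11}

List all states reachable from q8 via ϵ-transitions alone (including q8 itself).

{q3, q5, q6, q8, q10}

Start with {q8}.
From q8 via ϵ: add q10.
From q10 via ϵ: add q3, q6.
From q6 via ϵ: add q5.
No new states can be added; the closed set is {q3, q5, q6, q8, q10}.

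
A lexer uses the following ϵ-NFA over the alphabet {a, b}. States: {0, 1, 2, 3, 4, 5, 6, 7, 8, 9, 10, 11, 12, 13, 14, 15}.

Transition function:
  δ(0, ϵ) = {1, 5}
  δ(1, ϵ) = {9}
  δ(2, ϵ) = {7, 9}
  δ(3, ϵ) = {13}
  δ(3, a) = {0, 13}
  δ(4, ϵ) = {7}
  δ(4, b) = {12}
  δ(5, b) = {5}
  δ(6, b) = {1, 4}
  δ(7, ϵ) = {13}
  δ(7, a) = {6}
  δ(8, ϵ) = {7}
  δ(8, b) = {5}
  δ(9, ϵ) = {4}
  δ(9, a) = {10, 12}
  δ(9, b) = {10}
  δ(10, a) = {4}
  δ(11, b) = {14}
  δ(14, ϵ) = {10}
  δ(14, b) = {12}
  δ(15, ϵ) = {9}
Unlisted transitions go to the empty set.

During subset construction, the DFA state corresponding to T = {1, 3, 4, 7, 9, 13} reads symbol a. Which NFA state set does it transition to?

{0, 1, 4, 5, 6, 7, 9, 10, 12, 13}

3 on a → {0, 13}.
7 on a → {6}.
9 on a → {10, 12}.
No a-transition from 1, 4, 13.
Union after reading a: {0, 6, 10, 12, 13}.
Now take the ϵ-closure:
From 0 via ϵ: add 1, 5.
From 1 via ϵ: add 9.
From 9 via ϵ: add 4.
From 4 via ϵ: add 7.
No new states can be added; the closed set is {0, 1, 4, 5, 6, 7, 9, 10, 12, 13}.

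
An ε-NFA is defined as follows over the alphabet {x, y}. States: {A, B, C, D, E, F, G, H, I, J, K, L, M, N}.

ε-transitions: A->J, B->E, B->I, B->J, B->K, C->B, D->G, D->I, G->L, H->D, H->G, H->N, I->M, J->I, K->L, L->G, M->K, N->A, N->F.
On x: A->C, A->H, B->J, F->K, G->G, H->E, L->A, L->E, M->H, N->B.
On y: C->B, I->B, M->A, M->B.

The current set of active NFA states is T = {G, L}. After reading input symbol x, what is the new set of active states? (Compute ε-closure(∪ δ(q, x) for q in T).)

G on x → {G}.
L on x → {A, E}.
Union after reading x: {A, E, G}.
Now take the ε-closure:
From A via ε: add J.
From G via ε: add L.
From J via ε: add I.
From I via ε: add M.
From M via ε: add K.
No new states can be added; the closed set is {A, E, G, I, J, K, L, M}.

{A, E, G, I, J, K, L, M}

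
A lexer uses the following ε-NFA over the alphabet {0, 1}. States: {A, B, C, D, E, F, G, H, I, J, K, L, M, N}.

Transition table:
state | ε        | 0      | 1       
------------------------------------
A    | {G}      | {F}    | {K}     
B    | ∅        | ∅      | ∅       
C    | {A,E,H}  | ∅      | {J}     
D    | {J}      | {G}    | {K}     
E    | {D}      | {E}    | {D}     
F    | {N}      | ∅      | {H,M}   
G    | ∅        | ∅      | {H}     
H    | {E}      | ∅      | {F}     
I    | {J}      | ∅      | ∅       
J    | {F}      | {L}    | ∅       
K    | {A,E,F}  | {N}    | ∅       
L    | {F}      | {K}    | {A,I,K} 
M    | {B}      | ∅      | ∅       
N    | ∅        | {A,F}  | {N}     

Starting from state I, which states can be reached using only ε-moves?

Start with {I}.
From I via ε: add J.
From J via ε: add F.
From F via ε: add N.
No new states can be added; the closed set is {F, I, J, N}.

{F, I, J, N}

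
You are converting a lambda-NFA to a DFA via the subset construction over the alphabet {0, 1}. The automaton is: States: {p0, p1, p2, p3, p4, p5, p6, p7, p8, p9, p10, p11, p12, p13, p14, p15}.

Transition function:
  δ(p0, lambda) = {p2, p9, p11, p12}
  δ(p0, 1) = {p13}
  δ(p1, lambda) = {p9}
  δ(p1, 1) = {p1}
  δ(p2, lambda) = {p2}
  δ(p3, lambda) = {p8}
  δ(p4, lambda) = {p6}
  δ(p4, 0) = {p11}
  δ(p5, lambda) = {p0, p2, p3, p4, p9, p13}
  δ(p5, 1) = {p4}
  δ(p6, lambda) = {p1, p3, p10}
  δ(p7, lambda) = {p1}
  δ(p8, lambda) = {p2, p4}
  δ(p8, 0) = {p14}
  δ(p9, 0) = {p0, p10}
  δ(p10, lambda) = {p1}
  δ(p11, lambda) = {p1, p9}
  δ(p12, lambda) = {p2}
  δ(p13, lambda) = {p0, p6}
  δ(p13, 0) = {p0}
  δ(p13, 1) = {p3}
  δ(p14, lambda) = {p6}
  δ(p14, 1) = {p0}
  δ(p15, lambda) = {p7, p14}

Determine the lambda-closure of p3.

Start with {p3}.
From p3 via lambda: add p8.
From p8 via lambda: add p2, p4.
From p4 via lambda: add p6.
From p6 via lambda: add p1, p10.
From p1 via lambda: add p9.
No new states can be added; the closed set is {p1, p2, p3, p4, p6, p8, p9, p10}.

{p1, p2, p3, p4, p6, p8, p9, p10}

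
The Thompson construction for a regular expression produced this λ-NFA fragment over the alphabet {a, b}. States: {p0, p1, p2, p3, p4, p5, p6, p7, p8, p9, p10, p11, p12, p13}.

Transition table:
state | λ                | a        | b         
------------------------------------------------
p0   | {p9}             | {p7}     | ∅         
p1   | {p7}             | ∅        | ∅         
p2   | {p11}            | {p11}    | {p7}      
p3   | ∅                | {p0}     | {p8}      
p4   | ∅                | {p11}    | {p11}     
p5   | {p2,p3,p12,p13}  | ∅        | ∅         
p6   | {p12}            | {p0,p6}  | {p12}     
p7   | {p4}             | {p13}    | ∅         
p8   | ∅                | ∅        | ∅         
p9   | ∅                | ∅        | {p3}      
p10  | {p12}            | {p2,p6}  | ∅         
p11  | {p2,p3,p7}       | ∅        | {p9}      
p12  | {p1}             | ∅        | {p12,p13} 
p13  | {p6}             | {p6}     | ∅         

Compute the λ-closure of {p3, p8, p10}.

{p1, p3, p4, p7, p8, p10, p12}

Start with {p3, p8, p10}.
From p10 via λ: add p12.
From p12 via λ: add p1.
From p1 via λ: add p7.
From p7 via λ: add p4.
No new states can be added; the closed set is {p1, p3, p4, p7, p8, p10, p12}.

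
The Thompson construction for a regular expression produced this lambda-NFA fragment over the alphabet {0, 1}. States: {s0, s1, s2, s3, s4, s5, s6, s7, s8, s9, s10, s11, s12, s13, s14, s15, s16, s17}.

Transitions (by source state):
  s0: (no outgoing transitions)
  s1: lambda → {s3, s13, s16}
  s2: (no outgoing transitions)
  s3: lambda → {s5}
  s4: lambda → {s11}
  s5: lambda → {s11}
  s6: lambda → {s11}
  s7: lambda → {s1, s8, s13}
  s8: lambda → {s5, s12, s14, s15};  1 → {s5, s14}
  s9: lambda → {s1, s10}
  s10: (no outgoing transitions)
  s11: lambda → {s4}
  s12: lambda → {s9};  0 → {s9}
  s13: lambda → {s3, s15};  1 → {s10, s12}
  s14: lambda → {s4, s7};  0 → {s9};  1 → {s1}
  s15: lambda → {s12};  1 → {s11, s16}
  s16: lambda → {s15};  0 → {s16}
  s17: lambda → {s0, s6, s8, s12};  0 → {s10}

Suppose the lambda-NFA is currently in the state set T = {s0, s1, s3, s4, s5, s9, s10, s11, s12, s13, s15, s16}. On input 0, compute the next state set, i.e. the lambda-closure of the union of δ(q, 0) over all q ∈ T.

{s1, s3, s4, s5, s9, s10, s11, s12, s13, s15, s16}

s12 on 0 → {s9}.
s16 on 0 → {s16}.
No 0-transition from s0, s1, s3, s4, s5, s9, s10, s11, s13, s15.
Union after reading 0: {s9, s16}.
Now take the lambda-closure:
From s9 via lambda: add s1, s10.
From s16 via lambda: add s15.
From s1 via lambda: add s3, s13.
From s15 via lambda: add s12.
From s3 via lambda: add s5.
From s5 via lambda: add s11.
From s11 via lambda: add s4.
No new states can be added; the closed set is {s1, s3, s4, s5, s9, s10, s11, s12, s13, s15, s16}.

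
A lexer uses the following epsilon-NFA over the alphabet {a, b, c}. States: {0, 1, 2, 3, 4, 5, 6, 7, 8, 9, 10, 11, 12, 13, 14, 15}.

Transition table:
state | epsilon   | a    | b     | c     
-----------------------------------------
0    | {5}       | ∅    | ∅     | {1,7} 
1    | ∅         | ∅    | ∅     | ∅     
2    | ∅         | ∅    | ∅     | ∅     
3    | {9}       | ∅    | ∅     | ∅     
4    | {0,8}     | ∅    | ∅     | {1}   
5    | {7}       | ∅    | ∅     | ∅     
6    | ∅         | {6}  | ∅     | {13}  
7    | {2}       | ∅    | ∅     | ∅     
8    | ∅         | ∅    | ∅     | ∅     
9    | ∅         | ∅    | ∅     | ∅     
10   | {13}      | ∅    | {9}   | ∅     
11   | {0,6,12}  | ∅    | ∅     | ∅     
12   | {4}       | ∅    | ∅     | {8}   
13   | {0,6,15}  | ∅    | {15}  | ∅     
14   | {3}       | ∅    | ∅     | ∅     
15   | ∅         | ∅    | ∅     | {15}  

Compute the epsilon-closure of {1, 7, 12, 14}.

{0, 1, 2, 3, 4, 5, 7, 8, 9, 12, 14}

Start with {1, 7, 12, 14}.
From 7 via epsilon: add 2.
From 12 via epsilon: add 4.
From 14 via epsilon: add 3.
From 3 via epsilon: add 9.
From 4 via epsilon: add 0, 8.
From 0 via epsilon: add 5.
No new states can be added; the closed set is {0, 1, 2, 3, 4, 5, 7, 8, 9, 12, 14}.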